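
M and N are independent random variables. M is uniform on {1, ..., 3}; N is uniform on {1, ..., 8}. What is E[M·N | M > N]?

P(M > N) = 1/8.
Summing MN·P(x,y) over outcomes with M > N gives 11/24.
E[M·N | M > N] = (11/24) / (1/8) = 11/3.

11/3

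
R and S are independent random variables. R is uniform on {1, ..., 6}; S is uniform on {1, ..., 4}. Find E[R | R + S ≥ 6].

P(R + S ≥ 6) = 7/12.
Summing R·P(x,y) over outcomes with R + S ≥ 6 gives 8/3.
E[R | R + S ≥ 6] = (8/3) / (7/12) = 32/7.

32/7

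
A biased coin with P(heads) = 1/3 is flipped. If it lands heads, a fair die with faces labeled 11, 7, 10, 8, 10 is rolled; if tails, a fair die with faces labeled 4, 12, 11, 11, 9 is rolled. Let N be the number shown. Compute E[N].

E[N | heads] = (11+7+10+8+10)/5 = 46/5.
E[N | tails] = (4+12+11+11+9)/5 = 47/5.
By the law of total expectation,
E[N] = (1/3)·(46/5) + (2/3)·(47/5) = 28/3.

28/3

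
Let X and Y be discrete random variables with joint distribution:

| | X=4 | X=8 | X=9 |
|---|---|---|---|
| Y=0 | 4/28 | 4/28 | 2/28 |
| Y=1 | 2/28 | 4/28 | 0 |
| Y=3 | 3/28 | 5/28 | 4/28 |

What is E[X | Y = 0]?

P(Y = 0) = 5/14.
Σ X·P over the event = 4·(4/28) + 8·(4/28) + 9·(2/28) = 33/14.
E[X | Y = 0] = (33/14) / (5/14) = 33/5.

33/5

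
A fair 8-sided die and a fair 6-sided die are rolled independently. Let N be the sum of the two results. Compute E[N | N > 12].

40/3

P(N > 12) = 1/16.
Σ over the event: 13·1/24 + 14·1/48 = 5/6.
E[N | N > 12] = (5/6) / (1/16) = 40/3.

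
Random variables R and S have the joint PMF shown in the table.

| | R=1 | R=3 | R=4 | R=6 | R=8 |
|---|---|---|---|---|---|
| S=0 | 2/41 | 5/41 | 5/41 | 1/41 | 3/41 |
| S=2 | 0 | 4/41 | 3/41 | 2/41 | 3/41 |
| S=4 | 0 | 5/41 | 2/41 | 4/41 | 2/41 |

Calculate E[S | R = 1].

P(R = 1) = 2/41.
Σ S·P over the event = 0·(2/41) = 0.
E[S | R = 1] = (0) / (2/41) = 0.

0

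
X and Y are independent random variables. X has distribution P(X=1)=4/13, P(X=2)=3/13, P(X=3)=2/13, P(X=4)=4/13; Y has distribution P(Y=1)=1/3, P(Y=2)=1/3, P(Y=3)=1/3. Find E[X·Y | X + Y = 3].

2

P(X + Y = 3) = 7/39.
Summing XY·P(x,y) over outcomes with X + Y = 3 gives 14/39.
E[X·Y | X + Y = 3] = (14/39) / (7/39) = 2.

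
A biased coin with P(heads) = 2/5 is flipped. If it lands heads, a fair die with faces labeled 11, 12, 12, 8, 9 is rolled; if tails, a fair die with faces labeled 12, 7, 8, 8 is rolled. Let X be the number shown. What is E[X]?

E[X | heads] = (11+12+12+8+9)/5 = 52/5.
E[X | tails] = (12+7+8+8)/4 = 35/4.
By the law of total expectation,
E[X] = (2/5)·(52/5) + (3/5)·(35/4) = 941/100.

941/100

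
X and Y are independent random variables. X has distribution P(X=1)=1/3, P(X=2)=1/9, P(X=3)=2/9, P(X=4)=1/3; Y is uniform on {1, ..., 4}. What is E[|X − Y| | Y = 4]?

P(Y = 4) = 1/4.
Summing |X−Y|·P(x,y) over outcomes with Y = 4 gives 13/36.
E[|X − Y| | Y = 4] = (13/36) / (1/4) = 13/9.

13/9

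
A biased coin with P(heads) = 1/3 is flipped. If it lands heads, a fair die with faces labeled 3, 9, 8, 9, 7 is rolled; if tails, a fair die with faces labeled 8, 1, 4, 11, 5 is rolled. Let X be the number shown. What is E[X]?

94/15

E[X | heads] = (3+9+8+9+7)/5 = 36/5.
E[X | tails] = (8+1+4+11+5)/5 = 29/5.
E[X] = (1/3)·(36/5) + (2/3)·(29/5) = 94/15.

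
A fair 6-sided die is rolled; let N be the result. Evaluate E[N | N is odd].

Given N is odd, N is equally likely to be any of {1, 3, 5}.
E[N | N is odd] = (1 + 3 + 5) / 3 = 3.

3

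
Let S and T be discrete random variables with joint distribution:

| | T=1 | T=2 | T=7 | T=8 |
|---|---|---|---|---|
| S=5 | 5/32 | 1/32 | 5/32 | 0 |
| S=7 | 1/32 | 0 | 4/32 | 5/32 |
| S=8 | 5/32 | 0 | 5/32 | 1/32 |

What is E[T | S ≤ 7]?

37/7

P(S ≤ 7) = 21/32.
Σ T·P over the event = 1·(5/32) + 2·(1/32) + 7·(5/32) + 1·(1/32) + 7·(4/32) + 8·(5/32) = 111/32.
E[T | S ≤ 7] = (111/32) / (21/32) = 37/7.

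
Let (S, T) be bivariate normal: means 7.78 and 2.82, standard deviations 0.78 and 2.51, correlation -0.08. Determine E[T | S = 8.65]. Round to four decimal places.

2.5960

For a bivariate normal, E[T | S=x] = μ_T + ρ·(σ_T/σ_S)·(x − μ_S).
E[T | S=8.65] = 2.82 + (-0.08)·(2.51/0.78)·(8.65 − (7.78)) = 2.82 + (-0.25744)·(0.87) = 2.5960.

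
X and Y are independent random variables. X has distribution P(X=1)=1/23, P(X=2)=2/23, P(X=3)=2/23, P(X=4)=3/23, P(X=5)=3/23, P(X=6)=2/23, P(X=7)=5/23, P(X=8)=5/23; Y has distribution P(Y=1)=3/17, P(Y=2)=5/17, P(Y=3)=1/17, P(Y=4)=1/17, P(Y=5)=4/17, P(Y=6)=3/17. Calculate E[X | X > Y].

1761/277

P(X > Y) = 277/391.
Summing X·P(x,y) over outcomes with X > Y gives 1761/391.
E[X | X > Y] = (1761/391) / (277/391) = 1761/277.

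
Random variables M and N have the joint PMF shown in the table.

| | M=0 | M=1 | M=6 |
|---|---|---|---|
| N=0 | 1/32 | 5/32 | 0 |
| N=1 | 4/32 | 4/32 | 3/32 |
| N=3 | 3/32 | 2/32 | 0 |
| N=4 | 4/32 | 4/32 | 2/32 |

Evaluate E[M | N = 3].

2/5

P(N = 3) = 5/32.
Σ M·P over the event = 0·(3/32) + 1·(2/32) = 1/16.
E[M | N = 3] = (1/16) / (5/32) = 2/5.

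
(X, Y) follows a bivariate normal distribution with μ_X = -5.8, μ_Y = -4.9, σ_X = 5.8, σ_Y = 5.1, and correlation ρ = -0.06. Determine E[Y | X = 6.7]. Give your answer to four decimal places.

-5.5595

E[Y | X=x] = μ_Y + ρ(σ_Y/σ_X)(x − μ_X) for jointly normal variables.
E[Y | X=6.7] = -4.9 + (-0.06)·(5.1/5.8)·(6.7 − (-5.8)) = -4.9 + (-0.052759)·(12.5) = -5.5595.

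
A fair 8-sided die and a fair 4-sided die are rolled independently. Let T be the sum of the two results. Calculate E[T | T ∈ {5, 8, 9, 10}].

118/15

P(T ∈ {5, 8, 9, 10}) = 15/32.
Σ over the event: 5·1/8 + 8·1/8 + 9·1/8 + 10·3/32 = 59/16.
E[T | T ∈ {5, 8, 9, 10}] = (59/16) / (15/32) = 118/15.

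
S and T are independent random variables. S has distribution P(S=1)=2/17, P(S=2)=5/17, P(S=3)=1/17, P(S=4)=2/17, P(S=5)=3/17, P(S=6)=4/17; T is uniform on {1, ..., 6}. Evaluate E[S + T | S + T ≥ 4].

704/93

P(S + T ≥ 4) = 31/34.
Summing (S+T)·P(x,y) over outcomes with S + T ≥ 4 gives 352/51.
E[S + T | S + T ≥ 4] = (352/51) / (31/34) = 704/93.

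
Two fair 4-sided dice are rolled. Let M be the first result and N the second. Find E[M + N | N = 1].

P(N = 1) = 1/4.
Summing (M+N)·P(x,y) over outcomes with N = 1 gives 7/8.
E[M + N | N = 1] = (7/8) / (1/4) = 7/2.

7/2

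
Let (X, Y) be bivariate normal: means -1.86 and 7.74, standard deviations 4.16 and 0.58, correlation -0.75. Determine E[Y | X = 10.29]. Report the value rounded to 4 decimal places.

6.4695

E[Y | X=x] = μ_Y + ρ(σ_Y/σ_X)(x − μ_X) for jointly normal variables.
E[Y | X=10.29] = 7.74 + (-0.75)·(0.58/4.16)·(10.29 − (-1.86)) = 7.74 + (-0.10457)·(12.15) = 6.4695.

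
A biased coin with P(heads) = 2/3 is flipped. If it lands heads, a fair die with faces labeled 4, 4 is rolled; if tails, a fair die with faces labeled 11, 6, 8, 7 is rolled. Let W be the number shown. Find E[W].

E[W | heads] = (4+4)/2 = 4.
E[W | tails] = (11+6+8+7)/4 = 8.
E[W] = (2/3)·(4) + (1/3)·(8) = 16/3.

16/3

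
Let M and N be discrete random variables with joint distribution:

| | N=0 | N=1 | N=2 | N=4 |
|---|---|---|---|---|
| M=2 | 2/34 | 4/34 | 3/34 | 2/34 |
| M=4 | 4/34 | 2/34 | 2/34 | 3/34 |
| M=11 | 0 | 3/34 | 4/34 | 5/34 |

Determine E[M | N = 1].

P(N = 1) = 9/34.
Σ M·P over the event = 2·(4/34) + 4·(2/34) + 11·(3/34) = 49/34.
E[M | N = 1] = (49/34) / (9/34) = 49/9.

49/9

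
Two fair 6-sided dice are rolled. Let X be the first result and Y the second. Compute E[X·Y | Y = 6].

P(Y = 6) = 1/6.
Summing XY·P(x,y) over outcomes with Y = 6 gives 7/2.
E[X·Y | Y = 6] = (7/2) / (1/6) = 21.

21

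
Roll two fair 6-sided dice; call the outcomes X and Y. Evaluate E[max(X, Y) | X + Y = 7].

Outcomes with X + Y = 7: (1,6), (2,5), (3,4), (4,3), (5,2), (6,1), each with probability 1/36.
E[max(X, Y) | X + Y = 7] = (6 + 5 + 4 + 4 + 5 + 6) / 6 = 5.

5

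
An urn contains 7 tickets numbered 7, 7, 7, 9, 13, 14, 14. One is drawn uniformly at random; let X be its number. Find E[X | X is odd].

43/5

P(X is odd) = 5/7.
Σ over the event: 7·3/7 + 9·1/7 + 13·1/7 = 43/7.
E[X | X is odd] = (43/7) / (5/7) = 43/5.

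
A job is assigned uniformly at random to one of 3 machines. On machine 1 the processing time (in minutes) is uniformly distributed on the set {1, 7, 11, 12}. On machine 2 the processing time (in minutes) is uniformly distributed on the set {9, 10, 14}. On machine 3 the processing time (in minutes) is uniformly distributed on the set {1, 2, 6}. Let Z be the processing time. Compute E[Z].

29/4

E[Z | machine 1] = (1+7+11+12)/4 = 31/4.
E[Z | machine 2] = (9+10+14)/3 = 11.
E[Z | machine 3] = (1+2+6)/3 = 3.
E[Z] = (1/3)·(31/4) + (1/3)·(11) + (1/3)·(3) = 29/4.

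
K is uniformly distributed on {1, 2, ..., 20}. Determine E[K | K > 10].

31/2

Given K > 10, K is equally likely to be any of {11, 12, 13, 14, 15, 16, 17, 18, 19, 20}.
E[K | K > 10] = (11 + 12 + 13 + 14 + 15 + 16 + 17 + 18 + 19 + 20) / 10 = 31/2.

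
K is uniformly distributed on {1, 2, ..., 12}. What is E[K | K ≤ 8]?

Given K ≤ 8, K is equally likely to be any of {1, 2, 3, 4, 5, 6, 7, 8}.
E[K | K ≤ 8] = (1 + 2 + 3 + 4 + 5 + 6 + 7 + 8) / 8 = 9/2.

9/2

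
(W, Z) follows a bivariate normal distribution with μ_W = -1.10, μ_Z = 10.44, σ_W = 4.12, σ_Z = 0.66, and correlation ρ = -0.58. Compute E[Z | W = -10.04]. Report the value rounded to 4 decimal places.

For a bivariate normal, E[Z | W=x] = μ_Z + ρ·(σ_Z/σ_W)·(x − μ_W).
E[Z | W=-10.04] = 10.44 + (-0.58)·(0.66/4.12)·(-10.04 − (-1.10)) = 10.44 + (-0.092913)·(-8.94) = 11.2706.

11.2706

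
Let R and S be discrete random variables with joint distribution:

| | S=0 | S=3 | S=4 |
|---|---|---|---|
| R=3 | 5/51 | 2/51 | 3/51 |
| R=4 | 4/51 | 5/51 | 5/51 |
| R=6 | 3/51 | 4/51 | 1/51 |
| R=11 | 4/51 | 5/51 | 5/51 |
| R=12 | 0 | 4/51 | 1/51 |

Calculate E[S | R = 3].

P(R = 3) = 10/51.
Summing S·P(R=x,S=y) over the conditioning event gives 6/17.
E[S | R = 3] = (6/17) / (10/51) = 9/5.

9/5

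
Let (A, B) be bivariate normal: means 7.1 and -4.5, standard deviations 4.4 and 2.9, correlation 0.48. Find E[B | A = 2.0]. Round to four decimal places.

-6.1135

For a bivariate normal, E[B | A=x] = μ_B + ρ·(σ_B/σ_A)·(x − μ_A).
E[B | A=2.0] = -4.5 + (0.48)·(2.9/4.4)·(2.0 − (7.1)) = -4.5 + (0.316364)·(-5.1) = -6.1135.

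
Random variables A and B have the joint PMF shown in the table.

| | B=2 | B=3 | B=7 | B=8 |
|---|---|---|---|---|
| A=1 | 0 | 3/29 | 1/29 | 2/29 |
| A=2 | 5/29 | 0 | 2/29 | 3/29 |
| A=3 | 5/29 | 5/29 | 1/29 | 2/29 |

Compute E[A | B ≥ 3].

P(B ≥ 3) = 19/29.
Σ A·P over the event = 1·(3/29) + 1·(1/29) + 1·(2/29) + 2·(2/29) + 2·(3/29) + 3·(5/29) + 3·(1/29) + 3·(2/29) = 40/29.
E[A | B ≥ 3] = (40/29) / (19/29) = 40/19.

40/19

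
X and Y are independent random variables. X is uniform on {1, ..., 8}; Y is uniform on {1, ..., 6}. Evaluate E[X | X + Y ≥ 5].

103/21

P(X + Y ≥ 5) = 7/8.
Summing X·P(x,y) over outcomes with X + Y ≥ 5 gives 103/24.
E[X | X + Y ≥ 5] = (103/24) / (7/8) = 103/21.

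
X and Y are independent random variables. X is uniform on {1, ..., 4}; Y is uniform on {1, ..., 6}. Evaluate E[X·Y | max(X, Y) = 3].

27/5

Outcomes with max(X, Y) = 3: (1,3), (2,3), (3,1), (3,2), (3,3), each with probability 1/24.
E[X·Y | max(X, Y) = 3] = (3 + 6 + 3 + 6 + 9) / 5 = 27/5.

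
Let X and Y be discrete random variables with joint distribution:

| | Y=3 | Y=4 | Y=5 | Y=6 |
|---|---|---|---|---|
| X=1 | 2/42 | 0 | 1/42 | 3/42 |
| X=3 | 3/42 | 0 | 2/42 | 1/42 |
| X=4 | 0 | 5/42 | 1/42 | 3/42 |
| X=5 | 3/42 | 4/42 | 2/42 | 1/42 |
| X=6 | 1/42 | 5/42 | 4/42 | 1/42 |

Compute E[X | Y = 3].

32/9

P(Y = 3) = 3/14.
Σ X·P over the event = 1·(2/42) + 3·(3/42) + 5·(3/42) + 6·(1/42) = 16/21.
E[X | Y = 3] = (16/21) / (3/14) = 32/9.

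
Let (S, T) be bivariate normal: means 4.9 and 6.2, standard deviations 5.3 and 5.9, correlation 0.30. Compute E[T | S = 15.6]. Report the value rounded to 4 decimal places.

The regression of T on S has slope ρ·σ_T/σ_S and passes through (μ_S, μ_T).
E[T | S=15.6] = 6.2 + (0.30)·(5.9/5.3)·(15.6 − (4.9)) = 6.2 + (0.33396)·(10.7) = 9.7734.

9.7734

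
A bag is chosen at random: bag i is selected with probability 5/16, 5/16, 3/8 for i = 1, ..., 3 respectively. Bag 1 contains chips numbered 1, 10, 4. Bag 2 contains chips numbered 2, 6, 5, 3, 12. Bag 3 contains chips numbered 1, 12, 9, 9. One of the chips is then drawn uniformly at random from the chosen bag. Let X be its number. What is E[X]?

E[X | bag 1] = (1+10+4)/3 = 5.
E[X | bag 2] = (2+6+5+3+12)/5 = 28/5.
E[X | bag 3] = (1+12+9+9)/4 = 31/4.
By the law of total expectation,
E[X] = (5/16)·(5) + (5/16)·(28/5) + (3/8)·(31/4) = 199/32.

199/32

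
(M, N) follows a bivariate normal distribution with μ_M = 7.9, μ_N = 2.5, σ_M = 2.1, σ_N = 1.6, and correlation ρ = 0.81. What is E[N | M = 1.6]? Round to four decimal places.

-1.3880

E[N | M=x] = μ_N + ρ(σ_N/σ_M)(x − μ_M) for jointly normal variables.
E[N | M=1.6] = 2.5 + (0.81)·(1.6/2.1)·(1.6 − (7.9)) = 2.5 + (0.61714)·(-6.3) = -1.3880.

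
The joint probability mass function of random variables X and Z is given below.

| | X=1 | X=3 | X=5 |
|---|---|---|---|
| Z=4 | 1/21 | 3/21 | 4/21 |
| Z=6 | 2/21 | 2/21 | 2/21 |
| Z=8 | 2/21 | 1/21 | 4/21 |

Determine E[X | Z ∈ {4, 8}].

P(Z ∈ {4, 8}) = 5/7.
Σ X·P over the event = 1·(1/21) + 1·(2/21) + 3·(3/21) + 3·(1/21) + 5·(4/21) + 5·(4/21) = 55/21.
E[X | Z ∈ {4, 8}] = (55/21) / (5/7) = 11/3.

11/3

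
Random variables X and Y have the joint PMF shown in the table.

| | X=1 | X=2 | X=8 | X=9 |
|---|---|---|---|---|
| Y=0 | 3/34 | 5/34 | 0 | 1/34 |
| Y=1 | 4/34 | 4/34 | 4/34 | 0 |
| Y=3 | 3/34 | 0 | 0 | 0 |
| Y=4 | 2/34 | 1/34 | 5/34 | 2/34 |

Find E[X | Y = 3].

1

P(Y = 3) = 3/34.
Σ X·P over the event = 1·(3/34) = 3/34.
E[X | Y = 3] = (3/34) / (3/34) = 1.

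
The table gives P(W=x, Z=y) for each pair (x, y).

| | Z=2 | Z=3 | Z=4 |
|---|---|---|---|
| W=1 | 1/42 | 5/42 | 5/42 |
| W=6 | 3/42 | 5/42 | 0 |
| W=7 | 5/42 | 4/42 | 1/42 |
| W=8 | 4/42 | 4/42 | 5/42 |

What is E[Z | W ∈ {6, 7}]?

47/18

P(W ∈ {6, 7}) = 3/7.
Σ Z·P over the event = 2·(3/42) + 3·(5/42) + 2·(5/42) + 3·(4/42) + 4·(1/42) = 47/42.
E[Z | W ∈ {6, 7}] = (47/42) / (3/7) = 47/18.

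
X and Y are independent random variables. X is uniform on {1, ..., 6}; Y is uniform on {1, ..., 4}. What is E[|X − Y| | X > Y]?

P(X > Y) = 7/12.
Summing |X−Y|·P(x,y) over outcomes with X > Y gives 17/12.
E[|X − Y| | X > Y] = (17/12) / (7/12) = 17/7.

17/7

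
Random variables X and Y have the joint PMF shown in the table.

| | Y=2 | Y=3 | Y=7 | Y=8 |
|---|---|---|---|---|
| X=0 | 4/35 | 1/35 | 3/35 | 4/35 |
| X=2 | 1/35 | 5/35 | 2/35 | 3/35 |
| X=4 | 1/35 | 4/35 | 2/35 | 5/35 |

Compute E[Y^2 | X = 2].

339/11

P(X = 2) = 11/35.
Σ Y^2·P over the event = 4·(1/35) + 9·(5/35) + 49·(2/35) + 64·(3/35) = 339/35.
E[Y^2 | X = 2] = (339/35) / (11/35) = 339/11.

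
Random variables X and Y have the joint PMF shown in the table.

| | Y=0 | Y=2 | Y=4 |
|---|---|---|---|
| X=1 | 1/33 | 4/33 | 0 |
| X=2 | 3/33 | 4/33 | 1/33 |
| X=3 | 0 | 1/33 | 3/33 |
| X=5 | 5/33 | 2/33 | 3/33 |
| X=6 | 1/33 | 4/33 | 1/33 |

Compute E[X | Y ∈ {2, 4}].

81/23

P(Y ∈ {2, 4}) = 23/33.
Summing X·P(X=x,Y=y) over the conditioning event gives 27/11.
E[X | Y ∈ {2, 4}] = (27/11) / (23/33) = 81/23.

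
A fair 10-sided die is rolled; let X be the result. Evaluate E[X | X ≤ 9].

Given X ≤ 9, X is equally likely to be any of {1, 2, 3, 4, 5, 6, 7, 8, 9}.
E[X | X ≤ 9] = (1 + 2 + 3 + 4 + 5 + 6 + 7 + 8 + 9) / 9 = 5.

5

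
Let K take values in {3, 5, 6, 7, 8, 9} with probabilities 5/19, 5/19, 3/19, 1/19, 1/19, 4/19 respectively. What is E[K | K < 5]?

3

P(K < 5) = 5/19.
Σ over the event: 3·5/19 = 15/19.
E[K | K < 5] = (15/19) / (5/19) = 3.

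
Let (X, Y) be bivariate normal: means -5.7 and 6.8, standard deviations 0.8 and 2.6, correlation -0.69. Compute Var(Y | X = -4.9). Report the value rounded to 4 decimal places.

3.5416

For a bivariate normal, Var(Y | X=x) = σ_Y²(1 − ρ²).
Var(Y | X=-4.9) = (2.6)²·(1 − (-0.69)²) = 6.76·0.5239 = 3.5416.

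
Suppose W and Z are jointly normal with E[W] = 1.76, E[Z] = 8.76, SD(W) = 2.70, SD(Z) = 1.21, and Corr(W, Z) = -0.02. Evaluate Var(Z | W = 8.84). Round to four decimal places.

1.4635

For a bivariate normal, Var(Z | W=x) = σ_Z²(1 − ρ²).
Var(Z | W=8.84) = (1.21)²·(1 − (-0.02)²) = 1.4641·0.9996 = 1.4635.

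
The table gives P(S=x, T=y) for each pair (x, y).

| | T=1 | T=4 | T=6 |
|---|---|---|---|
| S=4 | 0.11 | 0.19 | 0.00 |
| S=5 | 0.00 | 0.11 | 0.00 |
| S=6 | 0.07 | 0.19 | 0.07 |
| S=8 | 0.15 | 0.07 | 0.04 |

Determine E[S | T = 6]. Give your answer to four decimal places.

P(T = 6) = 0.11.
Σ S·P over the event = 6·(0.07) + 8·(0.04) = 0.74.
E[S | T = 6] = (0.74) / (0.11) = 6.7273.

6.7273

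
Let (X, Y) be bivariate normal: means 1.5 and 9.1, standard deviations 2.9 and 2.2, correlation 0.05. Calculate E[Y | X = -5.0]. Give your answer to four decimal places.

The regression of Y on X has slope ρ·σ_Y/σ_X and passes through (μ_X, μ_Y).
E[Y | X=-5.0] = 9.1 + (0.05)·(2.2/2.9)·(-5.0 − (1.5)) = 9.1 + (0.037931)·(-6.5) = 8.8534.

8.8534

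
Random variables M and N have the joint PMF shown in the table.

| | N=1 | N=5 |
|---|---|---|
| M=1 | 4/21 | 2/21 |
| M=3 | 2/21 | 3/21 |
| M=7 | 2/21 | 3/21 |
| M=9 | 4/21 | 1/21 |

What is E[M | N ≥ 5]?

41/9

P(N ≥ 5) = 3/7.
Summing M·P(M=x,N=y) over the conditioning event gives 41/21.
E[M | N ≥ 5] = (41/21) / (3/7) = 41/9.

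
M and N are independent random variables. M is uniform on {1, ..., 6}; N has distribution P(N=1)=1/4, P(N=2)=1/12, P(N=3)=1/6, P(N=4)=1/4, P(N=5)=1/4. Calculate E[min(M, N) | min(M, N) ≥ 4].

P(min(M, N) ≥ 4) = 1/4.
Summing min(M,N)·P(x,y) over outcomes with min(M, N) ≥ 4 gives 13/12.
E[min(M, N) | min(M, N) ≥ 4] = (13/12) / (1/4) = 13/3.

13/3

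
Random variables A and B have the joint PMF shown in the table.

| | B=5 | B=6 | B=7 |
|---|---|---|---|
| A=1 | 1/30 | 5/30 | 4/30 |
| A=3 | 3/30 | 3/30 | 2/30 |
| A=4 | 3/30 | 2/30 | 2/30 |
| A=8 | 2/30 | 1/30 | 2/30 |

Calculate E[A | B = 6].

30/11

P(B = 6) = 11/30.
Σ A·P over the event = 1·(5/30) + 3·(3/30) + 4·(2/30) + 8·(1/30) = 1.
E[A | B = 6] = (1) / (11/30) = 30/11.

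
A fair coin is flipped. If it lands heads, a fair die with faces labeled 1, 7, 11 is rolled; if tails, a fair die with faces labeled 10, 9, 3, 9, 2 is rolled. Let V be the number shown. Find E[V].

97/15

E[V | heads] = (1+7+11)/3 = 19/3.
E[V | tails] = (10+9+3+9+2)/5 = 33/5.
E[V] = (1/2)·(19/3) + (1/2)·(33/5) = 97/15.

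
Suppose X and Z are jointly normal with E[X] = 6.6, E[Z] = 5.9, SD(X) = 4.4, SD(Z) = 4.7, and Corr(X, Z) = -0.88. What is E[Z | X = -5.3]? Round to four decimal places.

For a bivariate normal, E[Z | X=x] = μ_Z + ρ·(σ_Z/σ_X)·(x − μ_X).
E[Z | X=-5.3] = 5.9 + (-0.88)·(4.7/4.4)·(-5.3 − (6.6)) = 5.9 + (-0.94)·(-11.9) = 17.0860.

17.0860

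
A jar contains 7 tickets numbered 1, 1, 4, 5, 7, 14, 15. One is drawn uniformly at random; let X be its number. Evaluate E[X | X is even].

9

P(X is even) = 2/7.
Σ over the event: 4·1/7 + 14·1/7 = 18/7.
E[X | X is even] = (18/7) / (2/7) = 9.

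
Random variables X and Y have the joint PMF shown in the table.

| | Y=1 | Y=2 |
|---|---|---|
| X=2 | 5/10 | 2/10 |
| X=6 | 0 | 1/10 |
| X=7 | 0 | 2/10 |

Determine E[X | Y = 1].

P(Y = 1) = 1/2.
Σ X·P over the event = 2·(5/10) = 1.
E[X | Y = 1] = (1) / (1/2) = 2.

2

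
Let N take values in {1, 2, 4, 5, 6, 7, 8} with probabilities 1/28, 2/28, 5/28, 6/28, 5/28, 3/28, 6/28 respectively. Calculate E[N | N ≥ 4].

P(N ≥ 4) = 25/28.
Σ over the event: 4·5/28 + 5·3/14 + 6·5/28 + 7·3/28 + 8·3/14 = 149/28.
E[N | N ≥ 4] = (149/28) / (25/28) = 149/25.

149/25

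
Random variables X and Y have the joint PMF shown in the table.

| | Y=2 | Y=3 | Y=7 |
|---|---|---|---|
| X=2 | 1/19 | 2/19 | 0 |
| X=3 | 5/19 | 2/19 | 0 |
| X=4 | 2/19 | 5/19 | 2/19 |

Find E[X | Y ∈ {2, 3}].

55/17

P(Y ∈ {2, 3}) = 17/19.
Σ X·P over the event = 2·(1/19) + 2·(2/19) + 3·(5/19) + 3·(2/19) + 4·(2/19) + 4·(5/19) = 55/19.
E[X | Y ∈ {2, 3}] = (55/19) / (17/19) = 55/17.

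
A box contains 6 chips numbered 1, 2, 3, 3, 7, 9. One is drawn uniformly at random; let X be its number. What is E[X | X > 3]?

P(X > 3) = 1/3.
Σ over the event: 7·1/6 + 9·1/6 = 8/3.
E[X | X > 3] = (8/3) / (1/3) = 8.

8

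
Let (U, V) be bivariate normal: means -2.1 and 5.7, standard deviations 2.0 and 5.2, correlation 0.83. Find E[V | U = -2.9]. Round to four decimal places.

3.9736

For a bivariate normal, E[V | U=x] = μ_V + ρ·(σ_V/σ_U)·(x − μ_U).
E[V | U=-2.9] = 5.7 + (0.83)·(5.2/2.0)·(-2.9 − (-2.1)) = 5.7 + (2.158)·(-0.8) = 3.9736.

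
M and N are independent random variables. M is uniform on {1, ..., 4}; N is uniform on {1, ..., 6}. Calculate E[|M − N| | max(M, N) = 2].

2/3

Outcomes with max(M, N) = 2: (1,2), (2,1), (2,2), each with probability 1/24.
E[|M − N| | max(M, N) = 2] = (1 + 1 + 0) / 3 = 2/3.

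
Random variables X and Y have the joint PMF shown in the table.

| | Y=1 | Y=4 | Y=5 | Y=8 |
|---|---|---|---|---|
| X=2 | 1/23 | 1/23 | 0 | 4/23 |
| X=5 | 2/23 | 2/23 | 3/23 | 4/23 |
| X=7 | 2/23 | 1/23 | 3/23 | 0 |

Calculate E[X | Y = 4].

P(Y = 4) = 4/23.
Σ X·P over the event = 2·(1/23) + 5·(2/23) + 7·(1/23) = 19/23.
E[X | Y = 4] = (19/23) / (4/23) = 19/4.

19/4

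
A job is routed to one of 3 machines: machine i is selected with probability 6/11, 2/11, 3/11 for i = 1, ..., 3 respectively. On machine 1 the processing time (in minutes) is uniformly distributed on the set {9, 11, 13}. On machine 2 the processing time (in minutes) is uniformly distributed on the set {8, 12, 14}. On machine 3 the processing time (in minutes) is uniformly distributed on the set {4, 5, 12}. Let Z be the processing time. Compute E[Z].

E[Z | machine 1] = (9+11+13)/3 = 11.
E[Z | machine 2] = (8+12+14)/3 = 34/3.
E[Z | machine 3] = (4+5+12)/3 = 7.
E[Z] = (6/11)·(11) + (2/11)·(34/3) + (3/11)·(7) = 329/33.

329/33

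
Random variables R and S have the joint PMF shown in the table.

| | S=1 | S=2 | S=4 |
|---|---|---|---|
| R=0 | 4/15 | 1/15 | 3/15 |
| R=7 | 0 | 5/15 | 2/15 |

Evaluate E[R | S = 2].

35/6

P(S = 2) = 2/5.
Σ R·P over the event = 0·(1/15) + 7·(5/15) = 7/3.
E[R | S = 2] = (7/3) / (2/5) = 35/6.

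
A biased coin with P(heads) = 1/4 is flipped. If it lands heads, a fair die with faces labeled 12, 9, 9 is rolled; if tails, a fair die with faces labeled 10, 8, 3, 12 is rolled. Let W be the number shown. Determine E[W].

E[W | heads] = (12+9+9)/3 = 10.
E[W | tails] = (10+8+3+12)/4 = 33/4.
E[W] = (1/4)·(10) + (3/4)·(33/4) = 139/16.

139/16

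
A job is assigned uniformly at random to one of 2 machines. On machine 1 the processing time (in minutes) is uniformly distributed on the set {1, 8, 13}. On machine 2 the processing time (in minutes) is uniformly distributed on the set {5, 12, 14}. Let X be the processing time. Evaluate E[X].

53/6

E[X | machine 1] = (1+8+13)/3 = 22/3.
E[X | machine 2] = (5+12+14)/3 = 31/3.
By the law of total expectation,
E[X] = (1/2)·(22/3) + (1/2)·(31/3) = 53/6.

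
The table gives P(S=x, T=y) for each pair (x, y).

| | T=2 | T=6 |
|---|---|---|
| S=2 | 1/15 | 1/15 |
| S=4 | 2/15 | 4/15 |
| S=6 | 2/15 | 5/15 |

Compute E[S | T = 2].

P(T = 2) = 1/3.
Σ S·P over the event = 2·(1/15) + 4·(2/15) + 6·(2/15) = 22/15.
E[S | T = 2] = (22/15) / (1/3) = 22/5.

22/5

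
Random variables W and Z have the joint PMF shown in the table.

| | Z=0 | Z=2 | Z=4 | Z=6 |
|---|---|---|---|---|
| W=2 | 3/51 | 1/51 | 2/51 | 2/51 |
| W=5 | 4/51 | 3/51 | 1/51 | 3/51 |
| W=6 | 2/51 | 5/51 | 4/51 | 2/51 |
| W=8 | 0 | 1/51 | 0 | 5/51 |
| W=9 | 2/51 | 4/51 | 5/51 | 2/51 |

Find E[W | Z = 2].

P(Z = 2) = 14/51.
Σ W·P over the event = 2·(1/51) + 5·(3/51) + 6·(5/51) + 8·(1/51) + 9·(4/51) = 91/51.
E[W | Z = 2] = (91/51) / (14/51) = 13/2.

13/2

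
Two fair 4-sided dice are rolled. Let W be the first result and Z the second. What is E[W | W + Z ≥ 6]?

10/3

P(W + Z ≥ 6) = 3/8.
Summing W·P(x,y) over outcomes with W + Z ≥ 6 gives 5/4.
E[W | W + Z ≥ 6] = (5/4) / (3/8) = 10/3.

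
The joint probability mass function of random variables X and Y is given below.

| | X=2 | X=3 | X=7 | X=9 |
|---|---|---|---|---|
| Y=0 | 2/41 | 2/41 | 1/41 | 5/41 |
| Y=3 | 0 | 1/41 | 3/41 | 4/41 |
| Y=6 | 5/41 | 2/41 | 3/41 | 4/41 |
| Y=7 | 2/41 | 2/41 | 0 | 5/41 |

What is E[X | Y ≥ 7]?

P(Y ≥ 7) = 9/41.
Σ X·P over the event = 2·(2/41) + 3·(2/41) + 9·(5/41) = 55/41.
E[X | Y ≥ 7] = (55/41) / (9/41) = 55/9.

55/9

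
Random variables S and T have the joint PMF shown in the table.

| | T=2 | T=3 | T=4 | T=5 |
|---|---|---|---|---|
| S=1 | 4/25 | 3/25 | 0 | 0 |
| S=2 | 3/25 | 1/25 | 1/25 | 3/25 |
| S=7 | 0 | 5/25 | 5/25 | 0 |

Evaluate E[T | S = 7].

7/2

P(S = 7) = 2/5.
Σ T·P over the event = 3·(5/25) + 4·(5/25) = 7/5.
E[T | S = 7] = (7/5) / (2/5) = 7/2.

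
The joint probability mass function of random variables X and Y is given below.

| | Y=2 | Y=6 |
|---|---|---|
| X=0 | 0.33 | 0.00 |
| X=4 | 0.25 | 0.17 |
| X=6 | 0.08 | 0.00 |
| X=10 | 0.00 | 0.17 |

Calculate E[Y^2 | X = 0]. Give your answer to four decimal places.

P(X = 0) = 0.33.
Σ Y^2·P over the event = 4·(0.33) = 1.32.
E[Y^2 | X = 0] = (1.32) / (0.33) = 4.0000.

4.0000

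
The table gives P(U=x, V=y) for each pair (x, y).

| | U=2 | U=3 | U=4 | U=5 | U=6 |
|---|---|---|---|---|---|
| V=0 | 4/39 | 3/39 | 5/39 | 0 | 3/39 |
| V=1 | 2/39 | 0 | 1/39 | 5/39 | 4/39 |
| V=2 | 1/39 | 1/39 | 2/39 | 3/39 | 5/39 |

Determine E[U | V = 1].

P(V = 1) = 4/13.
Σ U·P over the event = 2·(2/39) + 4·(1/39) + 5·(5/39) + 6·(4/39) = 19/13.
E[U | V = 1] = (19/13) / (4/13) = 19/4.

19/4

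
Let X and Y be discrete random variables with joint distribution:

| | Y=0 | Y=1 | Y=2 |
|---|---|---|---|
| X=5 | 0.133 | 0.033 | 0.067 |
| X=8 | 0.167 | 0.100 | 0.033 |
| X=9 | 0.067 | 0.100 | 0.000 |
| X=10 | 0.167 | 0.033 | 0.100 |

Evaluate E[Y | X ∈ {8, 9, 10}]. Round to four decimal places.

0.6506

P(X ∈ {8, 9, 10}) = 0.767.
Σ Y·P over the event = 0·(0.167) + 1·(0.100) + 2·(0.033) + 0·(0.067) + 1·(0.100) + 0·(0.167) + 1·(0.033) + 2·(0.100) = 0.499.
E[Y | X ∈ {8, 9, 10}] = (0.499) / (0.767) = 0.6506.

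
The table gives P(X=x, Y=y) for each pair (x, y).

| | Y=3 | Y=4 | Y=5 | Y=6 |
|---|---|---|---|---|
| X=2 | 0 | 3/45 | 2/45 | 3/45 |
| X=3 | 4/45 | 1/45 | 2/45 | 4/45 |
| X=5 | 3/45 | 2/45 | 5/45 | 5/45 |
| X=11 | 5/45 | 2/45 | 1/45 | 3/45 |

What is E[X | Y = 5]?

23/5

P(Y = 5) = 2/9.
Σ X·P over the event = 2·(2/45) + 3·(2/45) + 5·(5/45) + 11·(1/45) = 46/45.
E[X | Y = 5] = (46/45) / (2/9) = 23/5.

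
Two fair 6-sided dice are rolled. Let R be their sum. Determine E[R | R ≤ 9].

P(R ≤ 9) = 5/6.
Σ over the event: 2·1/36 + 3·1/18 + 4·1/12 + 5·1/9 + 6·5/36 + 7·1/6 + 8·5/36 + 9·1/9 = 47/9.
E[R | R ≤ 9] = (47/9) / (5/6) = 94/15.

94/15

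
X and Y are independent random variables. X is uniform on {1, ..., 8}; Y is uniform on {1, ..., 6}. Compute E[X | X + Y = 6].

3

Outcomes with X + Y = 6: (1,5), (2,4), (3,3), (4,2), (5,1), each with probability 1/48.
E[X | X + Y = 6] = (1 + 2 + 3 + 4 + 5) / 5 = 3.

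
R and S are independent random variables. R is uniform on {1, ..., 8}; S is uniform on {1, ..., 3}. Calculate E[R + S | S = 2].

13/2

Outcomes with S = 2: (1,2), (2,2), (3,2), (4,2), (5,2), (6,2), (7,2), (8,2), each with probability 1/24.
E[R + S | S = 2] = (3 + 4 + 5 + 6 + 7 + 8 + 9 + 10) / 8 = 13/2.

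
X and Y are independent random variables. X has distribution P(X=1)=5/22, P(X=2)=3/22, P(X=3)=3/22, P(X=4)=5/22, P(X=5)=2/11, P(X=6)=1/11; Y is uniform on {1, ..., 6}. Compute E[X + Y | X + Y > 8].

326/33

P(X + Y > 8) = 1/4.
Summing (X+Y)·P(x,y) over outcomes with X + Y > 8 gives 163/66.
E[X + Y | X + Y > 8] = (163/66) / (1/4) = 326/33.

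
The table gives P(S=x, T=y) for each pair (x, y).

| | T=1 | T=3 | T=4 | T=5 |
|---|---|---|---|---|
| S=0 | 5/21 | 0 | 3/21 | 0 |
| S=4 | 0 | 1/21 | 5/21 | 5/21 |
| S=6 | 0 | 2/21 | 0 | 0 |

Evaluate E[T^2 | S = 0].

53/8

P(S = 0) = 8/21.
Σ T^2·P over the event = 1·(5/21) + 16·(3/21) = 53/21.
E[T^2 | S = 0] = (53/21) / (8/21) = 53/8.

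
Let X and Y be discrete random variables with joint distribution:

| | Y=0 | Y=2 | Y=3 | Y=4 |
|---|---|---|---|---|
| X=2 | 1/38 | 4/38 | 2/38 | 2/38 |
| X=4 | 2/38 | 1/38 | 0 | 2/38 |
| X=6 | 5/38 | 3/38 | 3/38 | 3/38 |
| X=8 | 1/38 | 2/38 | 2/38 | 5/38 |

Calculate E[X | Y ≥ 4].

P(Y ≥ 4) = 6/19.
Summing X·P(X=x,Y=y) over the conditioning event gives 35/19.
E[X | Y ≥ 4] = (35/19) / (6/19) = 35/6.

35/6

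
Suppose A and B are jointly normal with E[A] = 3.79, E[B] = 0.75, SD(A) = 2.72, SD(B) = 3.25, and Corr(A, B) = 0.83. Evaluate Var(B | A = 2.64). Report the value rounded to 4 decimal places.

Var(B | A=x) = (1 − ρ²)·σ_B².
Var(B | A=2.64) = (3.25)²·(1 − (0.83)²) = 10.5625·0.3111 = 3.2860.

3.2860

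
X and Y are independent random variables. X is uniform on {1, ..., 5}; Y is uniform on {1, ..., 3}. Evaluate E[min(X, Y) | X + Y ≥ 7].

8/3

P(X + Y ≥ 7) = 1/5.
Summing min(X,Y)·P(x,y) over outcomes with X + Y ≥ 7 gives 8/15.
E[min(X, Y) | X + Y ≥ 7] = (8/15) / (1/5) = 8/3.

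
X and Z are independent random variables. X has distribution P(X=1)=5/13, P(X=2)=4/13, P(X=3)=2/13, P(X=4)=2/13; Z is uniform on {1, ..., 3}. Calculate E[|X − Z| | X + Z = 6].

1

P(X + Z = 6) = 4/39.
Summing |X−Z|·P(x,y) over outcomes with X + Z = 6 gives 4/39.
E[|X − Z| | X + Z = 6] = (4/39) / (4/39) = 1.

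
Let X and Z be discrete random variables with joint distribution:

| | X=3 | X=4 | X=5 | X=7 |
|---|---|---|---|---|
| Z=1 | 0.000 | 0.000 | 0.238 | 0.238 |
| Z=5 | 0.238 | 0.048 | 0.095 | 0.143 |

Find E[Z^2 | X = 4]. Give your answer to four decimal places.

P(X = 4) = 0.048.
Σ Z^2·P over the event = 25·(0.048) = 1.200.
E[Z^2 | X = 4] = (1.200) / (0.048) = 25.0000.

25.0000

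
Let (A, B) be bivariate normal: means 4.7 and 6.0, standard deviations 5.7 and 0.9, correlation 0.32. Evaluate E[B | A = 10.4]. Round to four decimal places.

6.2880

The regression of B on A has slope ρ·σ_B/σ_A and passes through (μ_A, μ_B).
E[B | A=10.4] = 6.0 + (0.32)·(0.9/5.7)·(10.4 − (4.7)) = 6.0 + (0.050526)·(5.7) = 6.2880.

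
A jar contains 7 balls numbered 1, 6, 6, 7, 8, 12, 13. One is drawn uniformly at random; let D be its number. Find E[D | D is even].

8

P(D is even) = 4/7.
Σ over the event: 6·2/7 + 8·1/7 + 12·1/7 = 32/7.
E[D | D is even] = (32/7) / (4/7) = 8.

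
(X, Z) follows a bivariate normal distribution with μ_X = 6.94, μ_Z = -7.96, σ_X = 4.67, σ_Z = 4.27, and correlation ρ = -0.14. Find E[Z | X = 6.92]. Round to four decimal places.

-7.9574

E[Z | X=x] = μ_Z + ρ(σ_Z/σ_X)(x − μ_X) for jointly normal variables.
E[Z | X=6.92] = -7.96 + (-0.14)·(4.27/4.67)·(6.92 − (6.94)) = -7.96 + (-0.12801)·(-0.02) = -7.9574.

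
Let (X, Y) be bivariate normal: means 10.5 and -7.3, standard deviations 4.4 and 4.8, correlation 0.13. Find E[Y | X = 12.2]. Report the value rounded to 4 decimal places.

-7.0589

For a bivariate normal, E[Y | X=x] = μ_Y + ρ·(σ_Y/σ_X)·(x − μ_X).
E[Y | X=12.2] = -7.3 + (0.13)·(4.8/4.4)·(12.2 − (10.5)) = -7.3 + (0.14182)·(1.7) = -7.0589.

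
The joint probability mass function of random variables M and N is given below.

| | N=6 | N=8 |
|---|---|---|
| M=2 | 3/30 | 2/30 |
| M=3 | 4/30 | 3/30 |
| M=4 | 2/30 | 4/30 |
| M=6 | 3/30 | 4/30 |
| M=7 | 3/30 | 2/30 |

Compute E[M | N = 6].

13/3

P(N = 6) = 1/2.
Σ M·P over the event = 2·(3/30) + 3·(4/30) + 4·(2/30) + 6·(3/30) + 7·(3/30) = 13/6.
E[M | N = 6] = (13/6) / (1/2) = 13/3.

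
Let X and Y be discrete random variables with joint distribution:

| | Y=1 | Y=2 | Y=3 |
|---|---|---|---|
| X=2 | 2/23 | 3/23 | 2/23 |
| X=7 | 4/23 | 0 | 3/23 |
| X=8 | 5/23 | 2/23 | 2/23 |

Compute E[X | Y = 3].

41/7

P(Y = 3) = 7/23.
Σ X·P over the event = 2·(2/23) + 7·(3/23) + 8·(2/23) = 41/23.
E[X | Y = 3] = (41/23) / (7/23) = 41/7.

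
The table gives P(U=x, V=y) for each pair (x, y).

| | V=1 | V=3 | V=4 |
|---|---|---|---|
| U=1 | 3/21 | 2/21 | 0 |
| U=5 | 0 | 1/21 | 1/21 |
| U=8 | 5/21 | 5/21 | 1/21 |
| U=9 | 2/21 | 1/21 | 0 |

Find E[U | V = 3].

P(V = 3) = 3/7.
Σ U·P over the event = 1·(2/21) + 5·(1/21) + 8·(5/21) + 9·(1/21) = 8/3.
E[U | V = 3] = (8/3) / (3/7) = 56/9.

56/9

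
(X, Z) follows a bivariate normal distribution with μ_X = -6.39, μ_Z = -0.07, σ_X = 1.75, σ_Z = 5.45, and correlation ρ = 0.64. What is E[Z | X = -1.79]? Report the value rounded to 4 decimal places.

For a bivariate normal, E[Z | X=x] = μ_Z + ρ·(σ_Z/σ_X)·(x − μ_X).
E[Z | X=-1.79] = -0.07 + (0.64)·(5.45/1.75)·(-1.79 − (-6.39)) = -0.07 + (1.993143)·(4.6) = 9.0985.

9.0985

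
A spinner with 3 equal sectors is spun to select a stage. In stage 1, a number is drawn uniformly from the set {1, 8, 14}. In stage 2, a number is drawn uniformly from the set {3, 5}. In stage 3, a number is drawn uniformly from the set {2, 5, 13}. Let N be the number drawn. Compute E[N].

55/9

E[N | stage 1] = (1+8+14)/3 = 23/3.
E[N | stage 2] = (3+5)/2 = 4.
E[N | stage 3] = (2+5+13)/3 = 20/3.
By the law of total expectation,
E[N] = (1/3)·(23/3) + (1/3)·(4) + (1/3)·(20/3) = 55/9.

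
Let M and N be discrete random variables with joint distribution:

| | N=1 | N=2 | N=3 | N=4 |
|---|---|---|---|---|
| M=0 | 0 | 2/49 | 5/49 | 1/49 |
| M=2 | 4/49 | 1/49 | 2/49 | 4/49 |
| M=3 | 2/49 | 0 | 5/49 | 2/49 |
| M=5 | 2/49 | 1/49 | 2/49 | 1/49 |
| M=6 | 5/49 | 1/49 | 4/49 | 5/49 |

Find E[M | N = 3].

53/18

P(N = 3) = 18/49.
Summing M·P(M=x,N=y) over the conditioning event gives 53/49.
E[M | N = 3] = (53/49) / (18/49) = 53/18.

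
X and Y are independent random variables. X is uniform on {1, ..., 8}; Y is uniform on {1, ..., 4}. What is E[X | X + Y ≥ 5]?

P(X + Y ≥ 5) = 13/16.
Summing X·P(x,y) over outcomes with X + Y ≥ 5 gives 67/16.
E[X | X + Y ≥ 5] = (67/16) / (13/16) = 67/13.

67/13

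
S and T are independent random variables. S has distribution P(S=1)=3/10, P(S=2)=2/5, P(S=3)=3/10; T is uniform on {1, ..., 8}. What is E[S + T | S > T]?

P(S > T) = 1/8.
Summing (S+T)·P(x,y) over outcomes with S > T gives 39/80.
E[S + T | S > T] = (39/80) / (1/8) = 39/10.

39/10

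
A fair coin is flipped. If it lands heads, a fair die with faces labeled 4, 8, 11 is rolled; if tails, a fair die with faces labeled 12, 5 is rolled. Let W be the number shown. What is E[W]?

97/12

E[W | heads] = (4+8+11)/3 = 23/3.
E[W | tails] = (12+5)/2 = 17/2.
E[W] = (1/2)·(23/3) + (1/2)·(17/2) = 97/12.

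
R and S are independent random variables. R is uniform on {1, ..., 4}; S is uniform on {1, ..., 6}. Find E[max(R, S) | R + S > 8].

P(R + S > 8) = 1/8.
Summing max(R,S)·P(x,y) over outcomes with R + S > 8 gives 17/24.
E[max(R, S) | R + S > 8] = (17/24) / (1/8) = 17/3.

17/3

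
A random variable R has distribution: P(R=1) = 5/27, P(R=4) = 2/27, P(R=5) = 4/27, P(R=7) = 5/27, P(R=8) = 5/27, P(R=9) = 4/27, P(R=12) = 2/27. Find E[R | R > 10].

P(R > 10) = 2/27.
Σ over the event: 12·2/27 = 8/9.
E[R | R > 10] = (8/9) / (2/27) = 12.

12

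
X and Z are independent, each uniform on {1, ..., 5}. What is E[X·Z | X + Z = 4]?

Outcomes with X + Z = 4: (1,3), (2,2), (3,1), each with probability 1/25.
E[X·Z | X + Z = 4] = (3 + 4 + 3) / 3 = 10/3.

10/3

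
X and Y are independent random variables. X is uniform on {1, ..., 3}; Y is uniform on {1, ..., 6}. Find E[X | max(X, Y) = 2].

5/3

Outcomes with max(X, Y) = 2: (1,2), (2,1), (2,2), each with probability 1/18.
E[X | max(X, Y) = 2] = (1 + 2 + 2) / 3 = 5/3.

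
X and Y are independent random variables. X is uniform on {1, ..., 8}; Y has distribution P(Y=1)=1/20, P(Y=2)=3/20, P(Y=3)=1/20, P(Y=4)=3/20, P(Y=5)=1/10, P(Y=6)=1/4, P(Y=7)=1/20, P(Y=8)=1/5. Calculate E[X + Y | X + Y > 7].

P(X + Y > 7) = 117/160.
Summing (X+Y)·P(x,y) over outcomes with X + Y > 7 gives 1289/160.
E[X + Y | X + Y > 7] = (1289/160) / (117/160) = 1289/117.

1289/117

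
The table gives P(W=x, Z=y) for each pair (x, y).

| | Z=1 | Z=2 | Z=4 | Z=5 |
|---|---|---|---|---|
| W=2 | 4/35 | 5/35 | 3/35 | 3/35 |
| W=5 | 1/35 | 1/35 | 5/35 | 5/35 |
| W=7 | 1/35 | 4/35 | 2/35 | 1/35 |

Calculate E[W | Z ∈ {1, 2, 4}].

P(Z ∈ {1, 2, 4}) = 26/35.
Summing W·P(W=x,Z=y) over the conditioning event gives 108/35.
E[W | Z ∈ {1, 2, 4}] = (108/35) / (26/35) = 54/13.

54/13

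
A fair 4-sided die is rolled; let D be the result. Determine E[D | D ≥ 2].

3

Given D ≥ 2, D is equally likely to be any of {2, 3, 4}.
E[D | D ≥ 2] = (2 + 3 + 4) / 3 = 3.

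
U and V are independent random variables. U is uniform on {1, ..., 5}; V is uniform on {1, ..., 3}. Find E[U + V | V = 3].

Outcomes with V = 3: (1,3), (2,3), (3,3), (4,3), (5,3), each with probability 1/15.
E[U + V | V = 3] = (4 + 5 + 6 + 7 + 8) / 5 = 6.

6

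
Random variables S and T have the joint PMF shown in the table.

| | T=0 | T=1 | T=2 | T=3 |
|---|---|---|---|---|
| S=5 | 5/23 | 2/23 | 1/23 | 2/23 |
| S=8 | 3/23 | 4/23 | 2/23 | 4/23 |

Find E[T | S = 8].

20/13

P(S = 8) = 13/23.
Σ T·P over the event = 0·(3/23) + 1·(4/23) + 2·(2/23) + 3·(4/23) = 20/23.
E[T | S = 8] = (20/23) / (13/23) = 20/13.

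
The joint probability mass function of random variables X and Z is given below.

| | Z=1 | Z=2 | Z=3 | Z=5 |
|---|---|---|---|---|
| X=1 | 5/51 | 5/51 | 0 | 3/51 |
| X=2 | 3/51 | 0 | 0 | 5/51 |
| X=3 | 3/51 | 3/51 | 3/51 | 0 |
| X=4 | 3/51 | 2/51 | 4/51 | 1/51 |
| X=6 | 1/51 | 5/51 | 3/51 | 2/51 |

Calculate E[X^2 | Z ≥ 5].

111/11

P(Z ≥ 5) = 11/51.
Σ X^2·P over the event = 1·(3/51) + 4·(5/51) + 16·(1/51) + 36·(2/51) = 37/17.
E[X^2 | Z ≥ 5] = (37/17) / (11/51) = 111/11.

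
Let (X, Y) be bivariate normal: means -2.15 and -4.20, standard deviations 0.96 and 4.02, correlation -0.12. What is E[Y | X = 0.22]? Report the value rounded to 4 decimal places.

For a bivariate normal, E[Y | X=x] = μ_Y + ρ·(σ_Y/σ_X)·(x − μ_X).
E[Y | X=0.22] = -4.20 + (-0.12)·(4.02/0.96)·(0.22 − (-2.15)) = -4.20 + (-0.5025)·(2.37) = -5.3909.

-5.3909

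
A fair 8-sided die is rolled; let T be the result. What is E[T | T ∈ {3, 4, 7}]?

14/3

P(T ∈ {3, 4, 7}) = 3/8.
Σ over the event: 3·1/8 + 4·1/8 + 7·1/8 = 7/4.
E[T | T ∈ {3, 4, 7}] = (7/4) / (3/8) = 14/3.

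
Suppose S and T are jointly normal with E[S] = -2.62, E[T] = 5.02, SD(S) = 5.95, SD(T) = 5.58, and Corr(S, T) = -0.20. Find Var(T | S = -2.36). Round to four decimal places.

The conditional variance in a bivariate normal is σ_T²(1 − ρ²), independent of x.
Var(T | S=-2.36) = (5.58)²·(1 − (-0.20)²) = 31.1364·0.96 = 29.8909.

29.8909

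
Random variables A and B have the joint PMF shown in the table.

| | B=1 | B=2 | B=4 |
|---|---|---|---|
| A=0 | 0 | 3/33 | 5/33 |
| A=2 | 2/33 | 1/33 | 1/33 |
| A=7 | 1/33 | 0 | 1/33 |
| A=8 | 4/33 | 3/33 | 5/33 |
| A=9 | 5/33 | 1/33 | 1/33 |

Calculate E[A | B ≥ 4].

58/13

P(B ≥ 4) = 13/33.
Σ A·P over the event = 0·(5/33) + 2·(1/33) + 7·(1/33) + 8·(5/33) + 9·(1/33) = 58/33.
E[A | B ≥ 4] = (58/33) / (13/33) = 58/13.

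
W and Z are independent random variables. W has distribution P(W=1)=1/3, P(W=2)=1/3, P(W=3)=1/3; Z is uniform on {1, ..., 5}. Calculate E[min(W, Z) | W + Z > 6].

P(W + Z > 6) = 1/5.
Summing min(W,Z)·P(x,y) over outcomes with W + Z > 6 gives 8/15.
E[min(W, Z) | W + Z > 6] = (8/15) / (1/5) = 8/3.

8/3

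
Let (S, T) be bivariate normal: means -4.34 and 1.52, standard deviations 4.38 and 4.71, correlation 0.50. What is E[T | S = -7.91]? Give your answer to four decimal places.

-0.3995

For a bivariate normal, E[T | S=x] = μ_T + ρ·(σ_T/σ_S)·(x − μ_S).
E[T | S=-7.91] = 1.52 + (0.50)·(4.71/4.38)·(-7.91 − (-4.34)) = 1.52 + (0.53767)·(-3.57) = -0.3995.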